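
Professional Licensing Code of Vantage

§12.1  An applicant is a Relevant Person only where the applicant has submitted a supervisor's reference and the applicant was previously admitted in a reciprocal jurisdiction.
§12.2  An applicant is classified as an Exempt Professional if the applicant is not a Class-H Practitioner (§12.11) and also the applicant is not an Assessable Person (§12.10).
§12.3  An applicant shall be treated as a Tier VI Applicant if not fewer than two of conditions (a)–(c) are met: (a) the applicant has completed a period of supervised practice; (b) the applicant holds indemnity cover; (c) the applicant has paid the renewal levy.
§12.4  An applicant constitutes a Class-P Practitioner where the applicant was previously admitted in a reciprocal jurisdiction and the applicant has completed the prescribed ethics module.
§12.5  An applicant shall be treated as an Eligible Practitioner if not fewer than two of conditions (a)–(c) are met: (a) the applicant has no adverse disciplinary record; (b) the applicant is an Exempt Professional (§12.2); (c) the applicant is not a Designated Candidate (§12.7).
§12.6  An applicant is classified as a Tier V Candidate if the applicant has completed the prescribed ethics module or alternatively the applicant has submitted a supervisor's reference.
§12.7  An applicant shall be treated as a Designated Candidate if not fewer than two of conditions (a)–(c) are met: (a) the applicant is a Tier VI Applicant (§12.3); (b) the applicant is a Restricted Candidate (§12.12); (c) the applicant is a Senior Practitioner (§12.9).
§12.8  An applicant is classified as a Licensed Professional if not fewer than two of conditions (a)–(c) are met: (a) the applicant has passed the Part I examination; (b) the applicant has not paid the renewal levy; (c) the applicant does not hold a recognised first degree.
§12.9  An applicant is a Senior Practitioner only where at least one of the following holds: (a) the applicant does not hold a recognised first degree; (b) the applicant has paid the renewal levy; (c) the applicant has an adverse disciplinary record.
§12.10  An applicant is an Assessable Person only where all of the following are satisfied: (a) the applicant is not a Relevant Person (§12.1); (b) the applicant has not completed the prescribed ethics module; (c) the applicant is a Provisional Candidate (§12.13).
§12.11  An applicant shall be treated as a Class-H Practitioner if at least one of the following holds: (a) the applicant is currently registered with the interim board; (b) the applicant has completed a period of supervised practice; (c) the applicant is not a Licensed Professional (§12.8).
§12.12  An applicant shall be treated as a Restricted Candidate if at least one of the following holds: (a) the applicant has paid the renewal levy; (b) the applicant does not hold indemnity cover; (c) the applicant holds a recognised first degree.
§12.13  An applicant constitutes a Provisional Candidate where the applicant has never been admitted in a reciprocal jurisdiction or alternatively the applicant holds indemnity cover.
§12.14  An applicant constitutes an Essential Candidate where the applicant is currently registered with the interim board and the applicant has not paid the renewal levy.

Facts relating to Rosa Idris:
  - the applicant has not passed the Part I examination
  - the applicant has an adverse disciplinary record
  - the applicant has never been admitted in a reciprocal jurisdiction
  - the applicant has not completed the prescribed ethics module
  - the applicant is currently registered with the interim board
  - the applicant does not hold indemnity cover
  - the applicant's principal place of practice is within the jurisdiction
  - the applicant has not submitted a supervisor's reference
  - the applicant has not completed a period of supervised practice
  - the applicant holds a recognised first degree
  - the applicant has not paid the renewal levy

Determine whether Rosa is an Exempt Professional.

No

Under §12.8: the applicant has passed the Part I examination? no; the applicant has not paid the renewal levy? yes; the applicant does not hold a recognised first degree? no — 1 of 3 hold (need ≥2) → not satisfied.
Under §12.11: the applicant is currently registered with the interim board? yes; or the applicant has completed a period of supervised practice? no; or not a Licensed Professional (§12.8)? yes. So the applicant is a Class-H Practitioner.
Under §12.1: the applicant has submitted a supervisor's reference? no; and the applicant was previously admitted in a reciprocal jurisdiction? no. So the applicant is not a Relevant Person.
Under §12.13: the applicant has never been admitted in a reciprocal jurisdiction? yes; or the applicant holds indemnity cover? no. So the applicant is a Provisional Candidate.
Under §12.10: not a Relevant Person (§12.1)? yes; and the applicant has not completed the prescribed ethics module? yes; and Provisional Candidate (§12.13)? yes. So the applicant is an Assessable Person.
Under §12.2: not a Class-H Practitioner (§12.11)? no; and not an Assessable Person (§12.10)? no. So the applicant is not an Exempt Professional.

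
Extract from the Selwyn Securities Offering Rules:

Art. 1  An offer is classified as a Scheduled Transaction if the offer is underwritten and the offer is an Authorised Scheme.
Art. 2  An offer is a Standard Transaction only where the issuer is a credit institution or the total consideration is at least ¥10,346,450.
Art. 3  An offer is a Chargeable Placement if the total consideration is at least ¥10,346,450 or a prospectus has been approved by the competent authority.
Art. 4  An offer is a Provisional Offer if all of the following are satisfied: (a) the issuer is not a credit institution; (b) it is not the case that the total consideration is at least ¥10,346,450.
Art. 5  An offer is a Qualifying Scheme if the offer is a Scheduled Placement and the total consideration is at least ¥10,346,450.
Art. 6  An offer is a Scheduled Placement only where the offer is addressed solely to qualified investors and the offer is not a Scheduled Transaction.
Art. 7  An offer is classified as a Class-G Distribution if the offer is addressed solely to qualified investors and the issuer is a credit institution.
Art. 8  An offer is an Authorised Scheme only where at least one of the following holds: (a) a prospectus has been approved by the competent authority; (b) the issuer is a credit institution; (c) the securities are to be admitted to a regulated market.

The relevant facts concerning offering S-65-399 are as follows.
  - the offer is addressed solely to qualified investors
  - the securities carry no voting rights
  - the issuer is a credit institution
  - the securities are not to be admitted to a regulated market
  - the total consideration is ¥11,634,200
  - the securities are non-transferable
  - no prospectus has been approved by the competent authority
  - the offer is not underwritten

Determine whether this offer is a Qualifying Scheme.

Yes

Under article 8: a prospectus has been approved by the competent authority? no; or the issuer is a credit institution? yes; or the securities are to be admitted to a regulated market? no. So the offer is an Authorised Scheme.
Under article 1: the offer is underwritten? no; and Authorised Scheme (article 8)? yes. So the offer is not a Scheduled Transaction.
Under article 6: the offer is addressed solely to qualified investors? yes; and not a Scheduled Transaction (article 1)? yes. So the offer is a Scheduled Placement.
Under article 5: Scheduled Placement (article 6)? yes; and total consideration: ¥11,634,200 ≥ ¥10,346,450? yes. So the offer is a Qualifying Scheme.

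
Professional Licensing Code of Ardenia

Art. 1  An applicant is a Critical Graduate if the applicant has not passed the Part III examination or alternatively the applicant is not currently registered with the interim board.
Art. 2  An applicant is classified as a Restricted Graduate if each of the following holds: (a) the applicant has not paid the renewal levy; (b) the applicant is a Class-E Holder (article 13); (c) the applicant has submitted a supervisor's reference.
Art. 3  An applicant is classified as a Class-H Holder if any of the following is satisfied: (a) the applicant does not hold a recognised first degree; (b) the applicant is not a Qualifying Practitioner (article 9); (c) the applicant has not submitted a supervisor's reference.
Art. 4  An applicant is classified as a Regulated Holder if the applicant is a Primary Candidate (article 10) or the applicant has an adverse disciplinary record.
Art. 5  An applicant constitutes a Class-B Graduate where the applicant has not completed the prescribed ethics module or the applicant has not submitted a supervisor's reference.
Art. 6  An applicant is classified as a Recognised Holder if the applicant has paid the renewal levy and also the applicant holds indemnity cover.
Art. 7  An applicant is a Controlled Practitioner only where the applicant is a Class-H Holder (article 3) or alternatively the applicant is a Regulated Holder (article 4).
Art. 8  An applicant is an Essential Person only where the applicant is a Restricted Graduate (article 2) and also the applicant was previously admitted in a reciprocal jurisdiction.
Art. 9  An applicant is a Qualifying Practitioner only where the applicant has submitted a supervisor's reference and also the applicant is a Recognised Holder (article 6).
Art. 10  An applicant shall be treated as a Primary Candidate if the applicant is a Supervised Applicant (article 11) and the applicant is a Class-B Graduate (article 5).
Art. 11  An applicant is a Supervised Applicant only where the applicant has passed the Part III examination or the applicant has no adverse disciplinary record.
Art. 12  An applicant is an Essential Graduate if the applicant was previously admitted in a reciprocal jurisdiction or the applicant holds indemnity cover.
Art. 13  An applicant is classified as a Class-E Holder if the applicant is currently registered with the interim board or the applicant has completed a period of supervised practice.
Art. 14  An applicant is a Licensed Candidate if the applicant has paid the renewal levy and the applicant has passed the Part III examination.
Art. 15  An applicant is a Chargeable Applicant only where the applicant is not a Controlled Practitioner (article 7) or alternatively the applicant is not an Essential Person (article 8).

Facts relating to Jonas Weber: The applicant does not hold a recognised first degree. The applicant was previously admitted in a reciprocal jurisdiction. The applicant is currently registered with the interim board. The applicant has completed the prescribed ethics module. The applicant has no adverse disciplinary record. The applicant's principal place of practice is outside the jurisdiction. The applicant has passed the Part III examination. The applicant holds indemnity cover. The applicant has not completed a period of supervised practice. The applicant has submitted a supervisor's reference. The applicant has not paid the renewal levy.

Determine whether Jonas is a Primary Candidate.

No

article 11 — Supervised Applicant: [the applicant has passed the Part III examination? yes] OR [the applicant has no adverse disciplinary record? yes] → satisfied.
article 5 — Class-B Graduate: [the applicant has not completed the prescribed ethics module? no] OR [the applicant has not submitted a supervisor's reference? no] → not satisfied.
article 10 — Primary Candidate: [Supervised Applicant (article 11)? yes] AND [Class-B Graduate (article 5)? no] → not satisfied.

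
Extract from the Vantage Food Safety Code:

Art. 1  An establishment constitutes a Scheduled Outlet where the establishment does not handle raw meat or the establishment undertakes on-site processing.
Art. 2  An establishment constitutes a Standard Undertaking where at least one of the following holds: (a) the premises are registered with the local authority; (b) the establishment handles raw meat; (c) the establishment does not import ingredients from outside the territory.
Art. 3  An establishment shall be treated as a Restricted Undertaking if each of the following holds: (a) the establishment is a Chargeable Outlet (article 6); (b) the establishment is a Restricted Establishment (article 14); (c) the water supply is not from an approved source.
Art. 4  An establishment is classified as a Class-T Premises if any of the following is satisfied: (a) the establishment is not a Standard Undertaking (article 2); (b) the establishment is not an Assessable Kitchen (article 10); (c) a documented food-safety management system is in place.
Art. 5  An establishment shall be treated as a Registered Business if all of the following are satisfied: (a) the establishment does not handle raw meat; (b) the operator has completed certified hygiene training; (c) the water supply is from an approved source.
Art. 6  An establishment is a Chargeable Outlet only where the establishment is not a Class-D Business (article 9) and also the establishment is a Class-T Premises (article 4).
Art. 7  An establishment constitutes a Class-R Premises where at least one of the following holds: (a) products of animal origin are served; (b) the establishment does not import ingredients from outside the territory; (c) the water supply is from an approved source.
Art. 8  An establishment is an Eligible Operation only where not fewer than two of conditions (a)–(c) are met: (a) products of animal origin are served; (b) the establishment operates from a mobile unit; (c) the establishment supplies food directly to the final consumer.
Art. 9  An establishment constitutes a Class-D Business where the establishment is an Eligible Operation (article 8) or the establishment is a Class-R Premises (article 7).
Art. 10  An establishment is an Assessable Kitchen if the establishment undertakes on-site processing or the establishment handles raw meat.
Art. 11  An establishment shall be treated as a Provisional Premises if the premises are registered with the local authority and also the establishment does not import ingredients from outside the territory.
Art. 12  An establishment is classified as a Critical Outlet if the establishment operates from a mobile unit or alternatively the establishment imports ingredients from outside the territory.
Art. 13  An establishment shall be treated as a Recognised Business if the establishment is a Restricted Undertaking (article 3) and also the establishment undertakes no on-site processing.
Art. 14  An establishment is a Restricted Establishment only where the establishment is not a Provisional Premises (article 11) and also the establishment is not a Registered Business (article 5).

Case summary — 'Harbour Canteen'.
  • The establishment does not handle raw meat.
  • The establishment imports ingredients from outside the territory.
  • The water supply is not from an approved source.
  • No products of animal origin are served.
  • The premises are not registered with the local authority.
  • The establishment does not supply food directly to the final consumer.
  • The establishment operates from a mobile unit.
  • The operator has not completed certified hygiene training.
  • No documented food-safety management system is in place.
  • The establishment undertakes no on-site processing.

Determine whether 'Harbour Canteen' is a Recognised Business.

article 8 — Eligible Operation: products of animal origin are served? no; the establishment operates from a mobile unit? yes; the establishment supplies food directly to the final consumer? no — 1 of 3 hold (need ≥2) → not satisfied.
article 7 — Class-R Premises: [products of animal origin are served? no] OR [the establishment does not import ingredients from outside the territory? no] OR [the water supply is from an approved source? no] → not satisfied.
article 9 — Class-D Business: [Eligible Operation (article 8)? no] OR [Class-R Premises (article 7)? no] → not satisfied.
article 2 — Standard Undertaking: [the premises are registered with the local authority? no] OR [the establishment handles raw meat? no] OR [the establishment does not import ingredients from outside the territory? no] → not satisfied.
article 10 — Assessable Kitchen: [the establishment undertakes on-site processing? no] OR [the establishment handles raw meat? no] → not satisfied.
article 4 — Class-T Premises: [not a Standard Undertaking (article 2)? yes] OR [not an Assessable Kitchen (article 10)? yes] OR [a documented food-safety management system is in place? no] → satisfied.
article 6 — Chargeable Outlet: [not a Class-D Business (article 9)? yes] AND [Class-T Premises (article 4)? yes] → satisfied.
article 11 — Provisional Premises: [the premises are registered with the local authority? no] AND [the establishment does not import ingredients from outside the territory? no] → not satisfied.
article 5 — Registered Business: [the establishment does not handle raw meat? yes] AND [the operator has completed certified hygiene training? no] AND [the water supply is from an approved source? no] → not satisfied.
article 14 — Restricted Establishment: [not a Provisional Premises (article 11)? yes] AND [not a Registered Business (article 5)? yes] → satisfied.
article 3 — Restricted Undertaking: [Chargeable Outlet (article 6)? yes] AND [Restricted Establishment (article 14)? yes] AND [the water supply is not from an approved source? yes] → satisfied.
article 13 — Recognised Business: [Restricted Undertaking (article 3)? yes] AND [the establishment undertakes no on-site processing? yes] → satisfied.

Yes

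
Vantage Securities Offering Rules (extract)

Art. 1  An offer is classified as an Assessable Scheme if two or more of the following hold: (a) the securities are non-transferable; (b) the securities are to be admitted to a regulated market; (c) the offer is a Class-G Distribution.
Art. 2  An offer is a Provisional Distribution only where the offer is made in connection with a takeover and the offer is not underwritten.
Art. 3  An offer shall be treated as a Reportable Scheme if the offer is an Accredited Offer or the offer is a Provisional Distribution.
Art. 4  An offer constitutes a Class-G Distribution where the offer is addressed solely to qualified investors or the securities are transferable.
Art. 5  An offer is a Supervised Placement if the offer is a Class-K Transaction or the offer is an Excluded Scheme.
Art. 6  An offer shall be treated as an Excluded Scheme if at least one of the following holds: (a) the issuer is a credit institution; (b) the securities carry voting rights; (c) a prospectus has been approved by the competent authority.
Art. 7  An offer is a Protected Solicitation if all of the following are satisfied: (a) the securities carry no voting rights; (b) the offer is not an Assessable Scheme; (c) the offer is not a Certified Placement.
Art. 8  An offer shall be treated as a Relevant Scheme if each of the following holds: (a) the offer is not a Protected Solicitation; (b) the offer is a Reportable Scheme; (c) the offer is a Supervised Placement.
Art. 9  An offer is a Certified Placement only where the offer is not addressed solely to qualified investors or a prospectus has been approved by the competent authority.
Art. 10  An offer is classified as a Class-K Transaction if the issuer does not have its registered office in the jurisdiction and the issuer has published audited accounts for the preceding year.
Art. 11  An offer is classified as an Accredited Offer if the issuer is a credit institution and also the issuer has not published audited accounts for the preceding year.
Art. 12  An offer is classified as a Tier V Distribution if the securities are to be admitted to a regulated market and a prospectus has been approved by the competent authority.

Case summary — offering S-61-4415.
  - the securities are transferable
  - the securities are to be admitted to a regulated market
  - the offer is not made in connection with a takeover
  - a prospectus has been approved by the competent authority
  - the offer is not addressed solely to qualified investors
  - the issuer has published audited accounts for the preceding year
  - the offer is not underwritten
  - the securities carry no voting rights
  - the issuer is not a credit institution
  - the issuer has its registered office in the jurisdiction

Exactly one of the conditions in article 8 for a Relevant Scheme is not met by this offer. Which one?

Reportable Scheme

article 4 — Class-G Distribution: [the offer is addressed solely to qualified investors? no] OR [the securities are transferable? yes] → satisfied.
article 1 — Assessable Scheme: the securities are non-transferable? no; the securities are to be admitted to a regulated market? yes; Class-G Distribution (article 4)? yes — 2 of 3 hold (need ≥2) → satisfied.
article 9 — Certified Placement: [the offer is not addressed solely to qualified investors? yes] OR [a prospectus has been approved by the competent authority? yes] → satisfied.
article 7 — Protected Solicitation: [the securities carry no voting rights? yes] AND [not an Assessable Scheme (article 1)? no] AND [not a Certified Placement (article 9)? no] → not satisfied.
article 11 — Accredited Offer: [the issuer is a credit institution? no] AND [the issuer has not published audited accounts for the preceding year? no] → not satisfied.
article 2 — Provisional Distribution: [the offer is made in connection with a takeover? no] AND [the offer is not underwritten? yes] → not satisfied.
article 3 — Reportable Scheme: [Accredited Offer (article 11)? no] OR [Provisional Distribution (article 2)? no] → not satisfied.
article 10 — Class-K Transaction: [the issuer does not have its registered office in the jurisdiction? no] AND [the issuer has published audited accounts for the preceding year? yes] → not satisfied.
article 6 — Excluded Scheme: [the issuer is a credit institution? no] OR [the securities carry voting rights? no] OR [a prospectus has been approved by the competent authority? yes] → satisfied.
article 5 — Supervised Placement: [Class-K Transaction (article 10)? no] OR [Excluded Scheme (article 6)? yes] → satisfied.
article 8 — Relevant Scheme: [not a Protected Solicitation (article 7)? yes] AND [Reportable Scheme (article 3)? no] AND [Supervised Placement (article 5)? yes] → not satisfied.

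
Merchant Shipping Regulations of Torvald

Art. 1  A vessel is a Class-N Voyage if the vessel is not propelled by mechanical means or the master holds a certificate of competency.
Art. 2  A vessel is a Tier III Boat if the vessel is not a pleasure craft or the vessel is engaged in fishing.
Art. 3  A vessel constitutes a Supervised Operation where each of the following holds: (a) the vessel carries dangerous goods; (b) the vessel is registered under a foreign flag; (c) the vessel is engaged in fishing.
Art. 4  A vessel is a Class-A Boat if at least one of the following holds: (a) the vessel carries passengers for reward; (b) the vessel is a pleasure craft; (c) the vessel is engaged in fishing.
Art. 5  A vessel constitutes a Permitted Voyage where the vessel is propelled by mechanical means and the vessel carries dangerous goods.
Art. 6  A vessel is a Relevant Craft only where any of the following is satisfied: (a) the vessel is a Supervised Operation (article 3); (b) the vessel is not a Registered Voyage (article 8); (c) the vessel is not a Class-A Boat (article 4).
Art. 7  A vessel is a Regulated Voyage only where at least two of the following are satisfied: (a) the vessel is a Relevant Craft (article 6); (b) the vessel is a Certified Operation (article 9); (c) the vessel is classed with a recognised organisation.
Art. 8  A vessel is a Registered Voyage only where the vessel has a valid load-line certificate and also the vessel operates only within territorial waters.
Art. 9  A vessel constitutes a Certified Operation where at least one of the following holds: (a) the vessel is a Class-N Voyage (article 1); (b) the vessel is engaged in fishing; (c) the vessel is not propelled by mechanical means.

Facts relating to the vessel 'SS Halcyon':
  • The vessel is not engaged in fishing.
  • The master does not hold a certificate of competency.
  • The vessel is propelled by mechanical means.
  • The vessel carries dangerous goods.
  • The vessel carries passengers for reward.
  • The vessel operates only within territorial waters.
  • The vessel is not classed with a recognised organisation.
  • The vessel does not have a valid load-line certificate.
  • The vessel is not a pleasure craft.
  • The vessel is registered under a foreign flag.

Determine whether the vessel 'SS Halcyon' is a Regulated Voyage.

article 3 — Supervised Operation: [the vessel carries dangerous goods? yes] AND [the vessel is registered under a foreign flag? yes] AND [the vessel is engaged in fishing? no] → not satisfied.
article 8 — Registered Voyage: [the vessel has a valid load-line certificate? no] AND [the vessel operates only within territorial waters? yes] → not satisfied.
article 4 — Class-A Boat: [the vessel carries passengers for reward? yes] OR [the vessel is a pleasure craft? no] OR [the vessel is engaged in fishing? no] → satisfied.
article 6 — Relevant Craft: [Supervised Operation (article 3)? no] OR [not a Registered Voyage (article 8)? yes] OR [not a Class-A Boat (article 4)? no] → satisfied.
article 1 — Class-N Voyage: [the vessel is not propelled by mechanical means? no] OR [the master holds a certificate of competency? no] → not satisfied.
article 9 — Certified Operation: [Class-N Voyage (article 1)? no] OR [the vessel is engaged in fishing? no] OR [the vessel is not propelled by mechanical means? no] → not satisfied.
article 7 — Regulated Voyage: Relevant Craft (article 6)? yes; Certified Operation (article 9)? no; the vessel is classed with a recognised organisation? no — 1 of 3 hold (need ≥2) → not satisfied.

No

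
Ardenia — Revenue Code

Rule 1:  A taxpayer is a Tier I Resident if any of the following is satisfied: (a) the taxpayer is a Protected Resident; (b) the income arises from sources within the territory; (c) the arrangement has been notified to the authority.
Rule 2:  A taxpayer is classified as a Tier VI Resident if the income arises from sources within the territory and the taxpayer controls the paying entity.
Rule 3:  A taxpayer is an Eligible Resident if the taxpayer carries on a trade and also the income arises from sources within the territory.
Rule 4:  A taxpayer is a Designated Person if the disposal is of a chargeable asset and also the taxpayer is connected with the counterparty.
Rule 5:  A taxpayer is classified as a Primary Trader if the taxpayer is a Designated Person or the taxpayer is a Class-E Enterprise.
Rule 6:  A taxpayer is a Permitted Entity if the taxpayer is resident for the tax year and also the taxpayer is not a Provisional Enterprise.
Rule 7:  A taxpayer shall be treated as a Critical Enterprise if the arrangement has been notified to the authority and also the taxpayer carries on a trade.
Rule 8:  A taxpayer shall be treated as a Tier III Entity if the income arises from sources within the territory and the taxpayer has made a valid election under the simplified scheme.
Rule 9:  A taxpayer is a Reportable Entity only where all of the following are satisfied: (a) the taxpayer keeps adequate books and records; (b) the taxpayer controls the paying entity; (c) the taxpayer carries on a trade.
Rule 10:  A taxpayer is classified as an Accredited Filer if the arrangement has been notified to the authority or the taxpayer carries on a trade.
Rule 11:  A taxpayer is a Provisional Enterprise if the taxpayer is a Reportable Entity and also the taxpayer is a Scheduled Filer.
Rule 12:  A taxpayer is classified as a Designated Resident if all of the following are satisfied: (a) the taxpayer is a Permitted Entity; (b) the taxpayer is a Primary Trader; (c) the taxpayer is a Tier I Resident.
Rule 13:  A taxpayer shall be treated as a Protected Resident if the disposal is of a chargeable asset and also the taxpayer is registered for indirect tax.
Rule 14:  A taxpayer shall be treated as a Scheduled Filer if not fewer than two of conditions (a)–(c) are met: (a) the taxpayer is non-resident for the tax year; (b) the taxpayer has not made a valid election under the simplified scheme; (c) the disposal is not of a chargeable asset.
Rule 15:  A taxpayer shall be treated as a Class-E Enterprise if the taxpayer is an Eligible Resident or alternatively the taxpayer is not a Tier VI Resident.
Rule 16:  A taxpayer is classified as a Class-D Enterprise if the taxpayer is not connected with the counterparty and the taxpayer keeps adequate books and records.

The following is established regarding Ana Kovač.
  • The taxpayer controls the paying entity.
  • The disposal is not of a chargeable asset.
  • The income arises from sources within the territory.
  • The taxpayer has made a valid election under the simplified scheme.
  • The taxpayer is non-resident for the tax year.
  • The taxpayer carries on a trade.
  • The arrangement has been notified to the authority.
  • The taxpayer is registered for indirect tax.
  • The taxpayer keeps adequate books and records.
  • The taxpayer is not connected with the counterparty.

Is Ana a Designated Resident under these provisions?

No

Under rule 9: the taxpayer keeps adequate books and records? yes; and the taxpayer controls the paying entity? yes; and the taxpayer carries on a trade? yes. So the taxpayer is a Reportable Entity.
Under rule 14: the taxpayer is non-resident for the tax year? yes; the taxpayer has not made a valid election under the simplified scheme? no; the disposal is not of a chargeable asset? yes — 2 of 3 hold (need ≥2) → satisfied.
Under rule 11: Reportable Entity (rule 9)? yes; and Scheduled Filer (rule 14)? yes. So the taxpayer is a Provisional Enterprise.
Under rule 6: the taxpayer is resident for the tax year? no; and not a Provisional Enterprise (rule 11)? no. So the taxpayer is not a Permitted Entity.
Under rule 4: the disposal is of a chargeable asset? no; and the taxpayer is connected with the counterparty? no. So the taxpayer is not a Designated Person.
Under rule 3: the taxpayer carries on a trade? yes; and the income arises from sources within the territory? yes. So the taxpayer is an Eligible Resident.
Under rule 2: the income arises from sources within the territory? yes; and the taxpayer controls the paying entity? yes. So the taxpayer is a Tier VI Resident.
Under rule 15: Eligible Resident (rule 3)? yes; or not a Tier VI Resident (rule 2)? no. So the taxpayer is a Class-E Enterprise.
Under rule 5: Designated Person (rule 4)? no; or Class-E Enterprise (rule 15)? yes. So the taxpayer is a Primary Trader.
Under rule 13: the disposal is of a chargeable asset? no; and the taxpayer is registered for indirect tax? yes. So the taxpayer is not a Protected Resident.
Under rule 1: Protected Resident (rule 13)? no; or the income arises from sources within the territory? yes; or the arrangement has been notified to the authority? yes. So the taxpayer is a Tier I Resident.
Under rule 12: Permitted Entity (rule 6)? no; and Primary Trader (rule 5)? yes; and Tier I Resident (rule 1)? yes. So the taxpayer is not a Designated Resident.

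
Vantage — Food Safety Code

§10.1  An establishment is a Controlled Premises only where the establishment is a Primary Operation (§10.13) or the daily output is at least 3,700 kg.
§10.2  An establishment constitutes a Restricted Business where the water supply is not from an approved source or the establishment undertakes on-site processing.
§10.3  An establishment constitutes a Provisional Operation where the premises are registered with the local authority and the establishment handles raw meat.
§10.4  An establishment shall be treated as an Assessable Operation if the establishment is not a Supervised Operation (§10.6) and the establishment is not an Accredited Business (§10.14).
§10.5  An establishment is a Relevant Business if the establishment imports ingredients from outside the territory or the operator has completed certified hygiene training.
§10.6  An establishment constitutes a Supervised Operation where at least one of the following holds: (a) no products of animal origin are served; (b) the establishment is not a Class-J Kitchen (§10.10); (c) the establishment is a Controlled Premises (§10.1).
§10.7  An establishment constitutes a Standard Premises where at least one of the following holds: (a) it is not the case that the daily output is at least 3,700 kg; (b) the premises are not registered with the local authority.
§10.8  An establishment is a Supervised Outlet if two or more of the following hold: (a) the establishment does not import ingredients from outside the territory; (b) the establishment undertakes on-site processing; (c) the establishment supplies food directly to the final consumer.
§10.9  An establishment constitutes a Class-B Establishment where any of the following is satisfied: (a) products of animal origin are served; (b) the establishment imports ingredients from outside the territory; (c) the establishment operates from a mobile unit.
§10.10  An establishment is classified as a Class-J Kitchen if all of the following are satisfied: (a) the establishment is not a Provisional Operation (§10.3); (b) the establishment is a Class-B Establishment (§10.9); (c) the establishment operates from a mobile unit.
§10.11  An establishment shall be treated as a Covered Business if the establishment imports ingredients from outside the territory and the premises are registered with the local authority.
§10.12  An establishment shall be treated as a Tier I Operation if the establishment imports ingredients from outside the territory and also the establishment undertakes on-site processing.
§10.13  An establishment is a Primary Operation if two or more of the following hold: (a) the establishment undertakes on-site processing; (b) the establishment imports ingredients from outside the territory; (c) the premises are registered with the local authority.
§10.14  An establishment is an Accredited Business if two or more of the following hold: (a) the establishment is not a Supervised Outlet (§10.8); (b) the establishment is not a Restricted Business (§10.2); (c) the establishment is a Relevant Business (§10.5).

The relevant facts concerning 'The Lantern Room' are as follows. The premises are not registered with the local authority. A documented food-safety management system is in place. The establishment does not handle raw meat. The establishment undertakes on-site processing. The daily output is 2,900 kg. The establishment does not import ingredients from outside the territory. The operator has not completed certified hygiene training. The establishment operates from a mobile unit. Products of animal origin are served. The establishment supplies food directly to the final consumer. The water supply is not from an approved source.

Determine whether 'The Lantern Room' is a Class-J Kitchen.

§10.3 — Provisional Operation: [the premises are registered with the local authority? no] AND [the establishment handles raw meat? no] → not satisfied.
§10.9 — Class-B Establishment: [products of animal origin are served? yes] OR [the establishment imports ingredients from outside the territory? no] OR [the establishment operates from a mobile unit? yes] → satisfied.
§10.10 — Class-J Kitchen: [not a Provisional Operation (§10.3)? yes] AND [Class-B Establishment (§10.9)? yes] AND [the establishment operates from a mobile unit? yes] → satisfied.

Yes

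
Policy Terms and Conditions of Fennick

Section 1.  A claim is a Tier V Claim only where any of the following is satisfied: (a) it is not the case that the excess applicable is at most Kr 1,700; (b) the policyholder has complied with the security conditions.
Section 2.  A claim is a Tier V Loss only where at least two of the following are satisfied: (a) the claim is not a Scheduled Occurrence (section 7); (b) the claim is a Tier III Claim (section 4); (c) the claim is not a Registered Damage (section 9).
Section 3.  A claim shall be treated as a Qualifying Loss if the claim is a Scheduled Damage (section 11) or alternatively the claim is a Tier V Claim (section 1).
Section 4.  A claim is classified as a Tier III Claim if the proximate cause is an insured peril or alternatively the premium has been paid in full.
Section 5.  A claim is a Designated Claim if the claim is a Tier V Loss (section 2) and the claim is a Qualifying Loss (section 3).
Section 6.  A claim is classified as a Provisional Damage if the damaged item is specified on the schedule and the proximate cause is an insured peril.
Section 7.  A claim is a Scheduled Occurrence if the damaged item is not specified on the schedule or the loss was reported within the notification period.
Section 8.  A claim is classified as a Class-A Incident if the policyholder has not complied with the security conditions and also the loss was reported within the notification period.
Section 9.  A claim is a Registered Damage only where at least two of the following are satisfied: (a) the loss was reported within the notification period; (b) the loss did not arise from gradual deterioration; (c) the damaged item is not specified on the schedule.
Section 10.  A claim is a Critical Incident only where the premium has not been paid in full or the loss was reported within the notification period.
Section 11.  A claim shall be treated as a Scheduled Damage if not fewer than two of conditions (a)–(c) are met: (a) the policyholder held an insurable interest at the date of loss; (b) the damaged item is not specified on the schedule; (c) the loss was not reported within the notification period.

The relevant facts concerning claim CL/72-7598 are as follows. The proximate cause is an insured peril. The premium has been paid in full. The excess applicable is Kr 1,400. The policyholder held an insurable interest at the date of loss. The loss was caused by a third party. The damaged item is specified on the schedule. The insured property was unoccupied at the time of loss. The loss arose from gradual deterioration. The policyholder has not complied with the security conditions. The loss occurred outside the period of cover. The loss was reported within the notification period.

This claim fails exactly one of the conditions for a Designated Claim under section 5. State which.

section 7 — Scheduled Occurrence: [the damaged item is not specified on the schedule? no] OR [the loss was reported within the notification period? yes] → satisfied.
section 4 — Tier III Claim: [the proximate cause is an insured peril? yes] OR [the premium has been paid in full? yes] → satisfied.
section 9 — Registered Damage: the loss was reported within the notification period? yes; the loss did not arise from gradual deterioration? no; the damaged item is not specified on the schedule? no — 1 of 3 hold (need ≥2) → not satisfied.
section 2 — Tier V Loss: not a Scheduled Occurrence (section 7)? no; Tier III Claim (section 4)? yes; not a Registered Damage (section 9)? yes — 2 of 3 hold (need ≥2) → satisfied.
section 11 — Scheduled Damage: the policyholder held an insurable interest at the date of loss? yes; the damaged item is not specified on the schedule? no; the loss was not reported within the notification period? no — 1 of 3 hold (need ≥2) → not satisfied.
section 1 — Tier V Claim: [excess applicable: Kr 1,400 ≤ Kr 1,700? yes, so negated condition no] OR [the policyholder has complied with the security conditions? no] → not satisfied.
section 3 — Qualifying Loss: [Scheduled Damage (section 11)? no] OR [Tier V Claim (section 1)? no] → not satisfied.
section 5 — Designated Claim: [Tier V Loss (section 2)? yes] AND [Qualifying Loss (section 3)? no] → not satisfied.

Qualifying Loss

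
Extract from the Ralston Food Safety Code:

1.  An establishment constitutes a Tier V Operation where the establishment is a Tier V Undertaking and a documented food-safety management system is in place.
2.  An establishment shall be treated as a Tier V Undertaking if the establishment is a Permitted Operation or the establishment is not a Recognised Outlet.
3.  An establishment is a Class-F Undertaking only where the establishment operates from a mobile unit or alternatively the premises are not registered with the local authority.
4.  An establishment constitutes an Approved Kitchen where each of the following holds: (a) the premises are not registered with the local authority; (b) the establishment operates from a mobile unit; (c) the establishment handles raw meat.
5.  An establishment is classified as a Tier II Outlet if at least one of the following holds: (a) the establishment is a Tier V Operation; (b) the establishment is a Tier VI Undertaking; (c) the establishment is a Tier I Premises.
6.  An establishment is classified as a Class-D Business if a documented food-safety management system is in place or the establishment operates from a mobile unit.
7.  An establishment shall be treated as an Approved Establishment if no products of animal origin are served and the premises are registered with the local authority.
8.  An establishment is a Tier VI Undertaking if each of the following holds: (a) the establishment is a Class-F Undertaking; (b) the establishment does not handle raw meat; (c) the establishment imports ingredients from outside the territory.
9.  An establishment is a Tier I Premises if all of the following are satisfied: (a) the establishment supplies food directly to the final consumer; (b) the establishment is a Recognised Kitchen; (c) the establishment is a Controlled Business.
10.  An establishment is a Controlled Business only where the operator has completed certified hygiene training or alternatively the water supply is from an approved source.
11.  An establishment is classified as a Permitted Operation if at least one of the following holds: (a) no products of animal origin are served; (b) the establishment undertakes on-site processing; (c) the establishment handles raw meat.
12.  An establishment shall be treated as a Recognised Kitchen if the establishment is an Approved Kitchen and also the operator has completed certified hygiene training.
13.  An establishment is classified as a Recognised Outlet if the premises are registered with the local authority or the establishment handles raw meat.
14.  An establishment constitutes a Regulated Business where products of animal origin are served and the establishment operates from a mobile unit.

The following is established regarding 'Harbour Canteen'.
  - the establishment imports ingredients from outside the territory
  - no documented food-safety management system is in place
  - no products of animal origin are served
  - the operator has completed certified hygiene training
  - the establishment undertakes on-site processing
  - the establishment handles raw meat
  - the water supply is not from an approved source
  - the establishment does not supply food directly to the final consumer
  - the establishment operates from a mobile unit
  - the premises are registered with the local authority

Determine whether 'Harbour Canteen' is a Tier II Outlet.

paragraph 11 — Permitted Operation: [no products of animal origin are served? yes] OR [the establishment undertakes on-site processing? yes] OR [the establishment handles raw meat? yes] → satisfied.
paragraph 13 — Recognised Outlet: [the premises are registered with the local authority? yes] OR [the establishment handles raw meat? yes] → satisfied.
paragraph 2 — Tier V Undertaking: [Permitted Operation (paragraph 11)? yes] OR [not a Recognised Outlet (paragraph 13)? no] → satisfied.
paragraph 1 — Tier V Operation: [Tier V Undertaking (paragraph 2)? yes] AND [a documented food-safety management system is in place? no] → not satisfied.
paragraph 3 — Class-F Undertaking: [the establishment operates from a mobile unit? yes] OR [the premises are not registered with the local authority? no] → satisfied.
paragraph 8 — Tier VI Undertaking: [Class-F Undertaking (paragraph 3)? yes] AND [the establishment does not handle raw meat? no] AND [the establishment imports ingredients from outside the territory? yes] → not satisfied.
paragraph 4 — Approved Kitchen: [the premises are not registered with the local authority? no] AND [the establishment operates from a mobile unit? yes] AND [the establishment handles raw meat? yes] → not satisfied.
paragraph 12 — Recognised Kitchen: [Approved Kitchen (paragraph 4)? no] AND [the operator has completed certified hygiene training? yes] → not satisfied.
paragraph 10 — Controlled Business: [the operator has completed certified hygiene training? yes] OR [the water supply is from an approved source? no] → satisfied.
paragraph 9 — Tier I Premises: [the establishment supplies food directly to the final consumer? no] AND [Recognised Kitchen (paragraph 12)? no] AND [Controlled Business (paragraph 10)? yes] → not satisfied.
paragraph 5 — Tier II Outlet: [Tier V Operation (paragraph 1)? no] OR [Tier VI Undertaking (paragraph 8)? no] OR [Tier I Premises (paragraph 9)? no] → not satisfied.

No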